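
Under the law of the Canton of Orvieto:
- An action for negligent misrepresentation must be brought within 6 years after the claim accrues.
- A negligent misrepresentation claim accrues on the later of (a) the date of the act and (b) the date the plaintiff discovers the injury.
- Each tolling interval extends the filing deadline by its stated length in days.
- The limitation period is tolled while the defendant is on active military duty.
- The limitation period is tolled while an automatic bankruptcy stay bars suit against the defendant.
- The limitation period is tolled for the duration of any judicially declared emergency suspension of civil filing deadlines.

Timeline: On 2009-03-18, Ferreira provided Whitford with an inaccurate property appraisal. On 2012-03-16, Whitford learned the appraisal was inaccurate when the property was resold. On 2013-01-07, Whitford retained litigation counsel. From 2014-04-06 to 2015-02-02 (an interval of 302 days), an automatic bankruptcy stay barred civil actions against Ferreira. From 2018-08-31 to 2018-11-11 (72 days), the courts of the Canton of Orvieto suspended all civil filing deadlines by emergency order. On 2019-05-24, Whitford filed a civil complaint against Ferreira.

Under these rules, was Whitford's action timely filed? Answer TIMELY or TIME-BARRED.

TIME-BARRED

Taking the later of the act (2009-03-18) and discovery (2012-03-16), the claim accrued on 2012-03-16.
6 years from 2012-03-16 is 2018-03-16.
The period was tolled for 302 days by the automatic bankruptcy stay (2014-04-06 to 2015-02-02), pushing the deadline to 2019-01-12.
The emergency suspension of filing deadlines from 2018-08-31 to 2018-11-11 tolled the period for 72 days, extending the deadline to 2019-03-25.
The other events in the timeline have no effect on the limitation period under the stated rules.
Filing on 2019-05-24 missed the 2019-03-25 deadline — the action is time-barred.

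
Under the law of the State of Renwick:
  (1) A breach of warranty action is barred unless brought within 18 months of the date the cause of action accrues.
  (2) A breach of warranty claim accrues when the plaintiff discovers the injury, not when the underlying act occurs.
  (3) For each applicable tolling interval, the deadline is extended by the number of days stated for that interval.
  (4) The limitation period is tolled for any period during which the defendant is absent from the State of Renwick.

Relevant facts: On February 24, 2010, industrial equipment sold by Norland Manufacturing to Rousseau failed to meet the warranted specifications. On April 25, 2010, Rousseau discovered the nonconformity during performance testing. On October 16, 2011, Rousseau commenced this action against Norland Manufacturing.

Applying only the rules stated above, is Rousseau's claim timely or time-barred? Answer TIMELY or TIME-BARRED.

The claim did not accrue until Rousseau discovered the injury on April 25, 2010; the February 24, 2010 act date does not start the clock under the stated rule.
The untolled deadline — 18 months after April 25, 2010 — is October 25, 2011.
The October 16, 2011 filing precedes the October 25, 2011 deadline; the claim is timely.

TIMELY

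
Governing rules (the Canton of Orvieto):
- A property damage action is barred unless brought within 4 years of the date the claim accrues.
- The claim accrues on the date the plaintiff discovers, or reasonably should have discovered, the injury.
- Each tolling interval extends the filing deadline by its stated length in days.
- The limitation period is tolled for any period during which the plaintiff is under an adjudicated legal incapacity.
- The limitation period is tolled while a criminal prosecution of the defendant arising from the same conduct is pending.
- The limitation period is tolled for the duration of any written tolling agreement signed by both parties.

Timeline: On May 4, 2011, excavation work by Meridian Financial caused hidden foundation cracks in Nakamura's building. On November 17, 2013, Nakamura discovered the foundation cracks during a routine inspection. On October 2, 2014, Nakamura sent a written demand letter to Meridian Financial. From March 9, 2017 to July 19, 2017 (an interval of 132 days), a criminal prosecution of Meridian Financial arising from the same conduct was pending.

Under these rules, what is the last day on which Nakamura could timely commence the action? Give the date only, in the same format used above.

March 29, 2018

Accrual is tied to discovery, so the period began on November 17, 2013 rather than on May 4, 2011 when the act occurred.
4 years from November 17, 2013 is November 17, 2017.
Because the pending criminal prosecution ran from March 9, 2017 to July 19, 2017, the deadline is extended by 132 days to March 29, 2018.
The other events in the timeline have no effect on the limitation period under the stated rules.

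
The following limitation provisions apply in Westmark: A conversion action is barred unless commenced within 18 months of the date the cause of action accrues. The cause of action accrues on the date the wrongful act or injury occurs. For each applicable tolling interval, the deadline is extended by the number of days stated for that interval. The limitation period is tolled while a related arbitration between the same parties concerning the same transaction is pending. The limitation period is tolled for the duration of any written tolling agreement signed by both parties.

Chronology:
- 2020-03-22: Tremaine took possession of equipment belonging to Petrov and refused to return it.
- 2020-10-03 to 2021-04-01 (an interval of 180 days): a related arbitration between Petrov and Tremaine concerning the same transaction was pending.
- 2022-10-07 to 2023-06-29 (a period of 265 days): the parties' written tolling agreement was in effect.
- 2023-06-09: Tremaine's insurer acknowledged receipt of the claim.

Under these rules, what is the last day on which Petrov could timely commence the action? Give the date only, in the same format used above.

The cause of action accrued on 2020-03-22, the date of the act.
18 months from 2020-03-22 is 2021-09-22.
The pending related arbitration from 2020-10-03 to 2021-04-01 tolled the period for 180 days, extending the deadline to 2022-03-21.
By the time the written tolling agreement began on 2022-10-07, the limitation period had already expired on 2022-03-21; that interval cannot revive it.
None of the other events listed affects the running of the period under the stated rules.

2022-03-21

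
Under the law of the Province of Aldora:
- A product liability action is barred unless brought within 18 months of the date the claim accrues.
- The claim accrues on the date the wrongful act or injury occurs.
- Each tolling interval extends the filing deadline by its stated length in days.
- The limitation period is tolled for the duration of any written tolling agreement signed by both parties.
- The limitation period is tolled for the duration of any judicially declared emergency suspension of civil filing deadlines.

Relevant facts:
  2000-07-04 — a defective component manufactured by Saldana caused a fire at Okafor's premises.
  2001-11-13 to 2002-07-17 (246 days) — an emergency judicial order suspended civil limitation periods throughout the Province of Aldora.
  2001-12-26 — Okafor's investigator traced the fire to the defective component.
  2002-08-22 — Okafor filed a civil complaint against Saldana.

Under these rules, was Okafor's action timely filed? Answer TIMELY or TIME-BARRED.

TIMELY

Accrual is governed by the date of the act, so the period began to run on 2000-07-04; the later discovery on 2001-12-26 is irrelevant under the stated rule.
The untolled deadline — 18 months after 2000-07-04 — is 2002-01-04.
The period was tolled for 246 days by the emergency suspension of filing deadlines (2001-11-13 to 2002-07-17), pushing the deadline to 2002-09-07.
Okafor filed on 2002-08-22, before the 2002-09-07 deadline, so the action is timely.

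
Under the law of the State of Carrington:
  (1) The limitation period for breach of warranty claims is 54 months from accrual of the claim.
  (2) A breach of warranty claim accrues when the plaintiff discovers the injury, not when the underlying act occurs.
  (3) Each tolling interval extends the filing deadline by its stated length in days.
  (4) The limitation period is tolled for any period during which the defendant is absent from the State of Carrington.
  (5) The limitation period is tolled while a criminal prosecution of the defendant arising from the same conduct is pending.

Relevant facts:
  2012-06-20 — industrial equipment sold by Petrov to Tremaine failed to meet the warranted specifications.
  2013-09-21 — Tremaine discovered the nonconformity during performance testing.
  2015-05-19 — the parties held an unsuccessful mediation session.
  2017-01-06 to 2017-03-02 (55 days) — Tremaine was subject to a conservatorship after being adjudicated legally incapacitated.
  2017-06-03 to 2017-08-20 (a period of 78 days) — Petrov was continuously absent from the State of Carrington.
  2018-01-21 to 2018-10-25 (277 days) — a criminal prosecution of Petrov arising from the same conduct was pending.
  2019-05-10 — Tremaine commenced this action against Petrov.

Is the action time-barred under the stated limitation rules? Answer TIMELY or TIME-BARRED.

Under the discovery rule, the claim accrued on 2013-09-21, when Tremaine discovered the injury — not on the 2012-06-20 date of the underlying act.
54 months from 2013-09-21 is 2018-03-21.
The defendant's absence from the jurisdiction from 2017-06-03 to 2017-08-20 tolled the period for 78 days, extending the deadline to 2018-06-07.
The pending criminal prosecution from 2018-01-21 to 2018-10-25 tolled the period for 277 days, extending the deadline to 2019-03-11.
No stated provision tolls the period for the plaintiff's incapacity, so the interval from 2017-01-06 to 2017-03-02 has no effect on the deadline.
Nothing else in the chronology tolls or restarts the period.
The 2019-05-10 filing falls after the 2019-03-11 deadline; the claim is time-barred.

TIME-BARRED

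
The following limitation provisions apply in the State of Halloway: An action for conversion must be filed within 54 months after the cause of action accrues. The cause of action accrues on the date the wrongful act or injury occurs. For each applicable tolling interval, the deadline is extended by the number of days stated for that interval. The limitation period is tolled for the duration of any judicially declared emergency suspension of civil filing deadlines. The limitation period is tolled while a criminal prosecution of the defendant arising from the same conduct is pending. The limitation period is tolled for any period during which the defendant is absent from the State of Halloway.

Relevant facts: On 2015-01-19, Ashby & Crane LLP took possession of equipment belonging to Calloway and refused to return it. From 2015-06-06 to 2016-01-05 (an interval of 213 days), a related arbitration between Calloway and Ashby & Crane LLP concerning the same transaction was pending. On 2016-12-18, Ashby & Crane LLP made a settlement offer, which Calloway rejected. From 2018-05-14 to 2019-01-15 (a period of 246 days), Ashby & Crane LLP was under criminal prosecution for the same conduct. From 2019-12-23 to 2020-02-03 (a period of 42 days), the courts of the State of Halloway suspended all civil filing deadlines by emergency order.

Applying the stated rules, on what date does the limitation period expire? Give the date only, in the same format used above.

The claim accrued on 2015-01-19, when the wrongful act occurred.
54 months from 2015-01-19 is 2019-07-19.
Because the pending criminal prosecution ran from 2018-05-14 to 2019-01-15, the deadline is extended by 246 days to 2020-03-21.
Because the emergency suspension of filing deadlines ran from 2019-12-23 to 2020-02-03, the deadline is extended by 42 days to 2020-05-02.
No stated provision tolls the period for a pending arbitration, so the interval from 2015-06-06 to 2016-01-05 has no effect on the deadline.
The other events in the timeline have no effect on the limitation period under the stated rules.

2020-05-02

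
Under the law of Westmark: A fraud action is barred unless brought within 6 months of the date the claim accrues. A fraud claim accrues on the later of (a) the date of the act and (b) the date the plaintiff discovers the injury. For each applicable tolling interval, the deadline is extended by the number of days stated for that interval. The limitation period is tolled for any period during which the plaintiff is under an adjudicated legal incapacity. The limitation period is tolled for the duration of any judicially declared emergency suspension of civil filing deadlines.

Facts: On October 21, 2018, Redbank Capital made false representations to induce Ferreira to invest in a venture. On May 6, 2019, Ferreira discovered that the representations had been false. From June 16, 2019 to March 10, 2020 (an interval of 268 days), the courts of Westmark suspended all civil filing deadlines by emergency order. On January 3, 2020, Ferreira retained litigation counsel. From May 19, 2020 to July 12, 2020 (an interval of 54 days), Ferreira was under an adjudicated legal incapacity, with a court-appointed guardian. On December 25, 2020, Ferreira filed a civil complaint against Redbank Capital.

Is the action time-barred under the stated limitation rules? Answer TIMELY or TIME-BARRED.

Taking the later of the act (October 21, 2018) and discovery (May 6, 2019), the claim accrued on May 6, 2019.
Adding the 6 months base period to May 6, 2019 gives a deadline of November 6, 2019, before any tolling.
The period was tolled for 268 days by the emergency suspension of filing deadlines (June 16, 2019 to March 10, 2020), pushing the deadline to July 31, 2020.
The period was tolled for 54 days by the plaintiff's legal incapacity (May 19, 2020 to July 12, 2020), pushing the deadline to September 23, 2020.
Nothing else in the chronology tolls or restarts the period.
Filing on December 25, 2020 missed the September 23, 2020 deadline — the action is time-barred.

TIME-BARRED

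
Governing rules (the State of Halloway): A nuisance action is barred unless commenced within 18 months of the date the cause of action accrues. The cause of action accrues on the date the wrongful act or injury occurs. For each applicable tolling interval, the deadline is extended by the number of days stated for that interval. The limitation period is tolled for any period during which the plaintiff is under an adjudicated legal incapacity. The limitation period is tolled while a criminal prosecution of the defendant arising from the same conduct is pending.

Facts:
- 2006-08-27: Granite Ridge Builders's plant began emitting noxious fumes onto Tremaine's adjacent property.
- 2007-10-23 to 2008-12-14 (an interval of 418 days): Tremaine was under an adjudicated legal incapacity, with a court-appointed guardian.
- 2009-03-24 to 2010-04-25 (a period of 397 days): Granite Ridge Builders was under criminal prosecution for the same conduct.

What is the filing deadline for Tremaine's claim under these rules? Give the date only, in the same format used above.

The claim accrued on 2006-08-27, when the wrongful act occurred.
Adding the 18 months base period to 2006-08-27 gives a deadline of 2008-02-27, before any tolling.
The plaintiff's legal incapacity from 2007-10-23 to 2008-12-14 tolled the period for 418 days, extending the deadline to 2009-04-20.
The pending criminal prosecution from 2009-03-24 to 2010-04-25 tolled the period for 397 days, extending the deadline to 2010-05-22.

2010-05-22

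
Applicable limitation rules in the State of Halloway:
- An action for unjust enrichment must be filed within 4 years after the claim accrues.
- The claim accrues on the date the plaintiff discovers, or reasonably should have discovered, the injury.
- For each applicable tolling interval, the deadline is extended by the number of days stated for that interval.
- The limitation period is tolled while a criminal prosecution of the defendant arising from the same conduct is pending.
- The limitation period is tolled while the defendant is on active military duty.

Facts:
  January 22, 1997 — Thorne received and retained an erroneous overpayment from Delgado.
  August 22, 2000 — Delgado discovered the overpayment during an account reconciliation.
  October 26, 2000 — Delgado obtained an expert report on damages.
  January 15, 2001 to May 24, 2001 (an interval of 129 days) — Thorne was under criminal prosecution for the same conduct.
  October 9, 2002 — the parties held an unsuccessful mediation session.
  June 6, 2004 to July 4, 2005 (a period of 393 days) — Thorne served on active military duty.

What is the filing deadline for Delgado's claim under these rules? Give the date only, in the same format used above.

Accrual is tied to discovery, so the period began on August 22, 2000 rather than on January 22, 1997 when the act occurred.
4 years from August 22, 2000 is August 22, 2004.
The pending criminal prosecution from January 15, 2001 to May 24, 2001 tolled the period for 129 days, extending the deadline to December 29, 2004.
The period was tolled for 393 days by the defendant's active military service (June 6, 2004 to July 4, 2005), pushing the deadline to January 26, 2006.
Nothing else in the chronology tolls or restarts the period.

January 26, 2006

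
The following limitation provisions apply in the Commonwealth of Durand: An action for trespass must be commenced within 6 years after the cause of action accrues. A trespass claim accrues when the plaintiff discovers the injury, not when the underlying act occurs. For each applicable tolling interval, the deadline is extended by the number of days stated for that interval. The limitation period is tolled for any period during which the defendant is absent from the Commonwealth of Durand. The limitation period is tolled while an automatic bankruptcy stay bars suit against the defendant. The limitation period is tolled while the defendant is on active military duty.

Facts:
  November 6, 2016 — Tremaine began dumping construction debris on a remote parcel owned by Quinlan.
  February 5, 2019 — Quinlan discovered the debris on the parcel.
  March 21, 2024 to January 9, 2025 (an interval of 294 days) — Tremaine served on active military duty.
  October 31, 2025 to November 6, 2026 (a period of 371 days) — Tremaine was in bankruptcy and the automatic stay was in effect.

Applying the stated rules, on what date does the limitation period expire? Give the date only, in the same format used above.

December 2, 2026

Accrual is tied to discovery, so the period began on February 5, 2019 rather than on November 6, 2016 when the act occurred.
6 years from February 5, 2019 is February 5, 2025.
The period was tolled for 294 days by the defendant's active military service (March 21, 2024 to January 9, 2025), pushing the deadline to November 26, 2025.
The period was tolled for 371 days by the automatic bankruptcy stay (October 31, 2025 to November 6, 2026), pushing the deadline to December 2, 2026.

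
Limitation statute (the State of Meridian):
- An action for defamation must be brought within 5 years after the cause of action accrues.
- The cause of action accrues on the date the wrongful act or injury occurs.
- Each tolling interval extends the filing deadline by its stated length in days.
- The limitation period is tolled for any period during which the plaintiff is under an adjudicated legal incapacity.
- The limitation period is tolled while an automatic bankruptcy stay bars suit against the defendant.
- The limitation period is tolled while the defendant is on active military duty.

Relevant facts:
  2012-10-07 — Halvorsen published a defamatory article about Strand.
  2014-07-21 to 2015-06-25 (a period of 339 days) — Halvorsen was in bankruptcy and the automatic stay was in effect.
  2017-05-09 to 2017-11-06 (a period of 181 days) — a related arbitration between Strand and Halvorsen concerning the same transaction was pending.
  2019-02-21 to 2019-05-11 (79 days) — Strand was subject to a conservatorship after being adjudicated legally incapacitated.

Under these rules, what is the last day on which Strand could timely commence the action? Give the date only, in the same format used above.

2018-09-11

The cause of action accrued on 2012-10-07, the date of the act.
Adding the 5 years base period to 2012-10-07 gives a deadline of 2017-10-07, before any tolling.
The automatic bankruptcy stay from 2014-07-21 to 2015-06-25 tolled the period for 339 days, extending the deadline to 2018-09-11.
By the time the plaintiff's legal incapacity began on 2019-02-21, the limitation period had already expired on 2018-09-11; that interval cannot revive it.
The pending related arbitration from 2017-05-09 to 2017-11-06 does not toll the period, because no stated rule makes a pending arbitration a tolling event.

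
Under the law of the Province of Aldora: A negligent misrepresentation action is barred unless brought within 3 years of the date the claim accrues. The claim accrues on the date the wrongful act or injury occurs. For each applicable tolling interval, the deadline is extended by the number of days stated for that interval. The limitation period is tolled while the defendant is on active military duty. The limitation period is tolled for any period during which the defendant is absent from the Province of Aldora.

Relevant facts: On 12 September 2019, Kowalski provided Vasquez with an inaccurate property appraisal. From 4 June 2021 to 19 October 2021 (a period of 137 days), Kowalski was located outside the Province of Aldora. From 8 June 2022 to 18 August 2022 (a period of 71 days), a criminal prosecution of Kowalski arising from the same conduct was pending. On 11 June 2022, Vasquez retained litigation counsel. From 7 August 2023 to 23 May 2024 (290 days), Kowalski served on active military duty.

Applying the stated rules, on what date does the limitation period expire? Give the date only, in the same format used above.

The limitation period began to run on 12 September 2019.
The untolled deadline — 3 years after 12 September 2019 — is 12 September 2022.
The period was tolled for 137 days by the defendant's absence from the jurisdiction (4 June 2021 to 19 October 2021), pushing the deadline to 27 January 2023.
The defendant's active military service starting 7 August 2023 came too late — the period had run on 27 January 2023 — and so does not extend the deadline.
Although a criminal prosecution ran from 8 June 2022 to 18 August 2022, the stated rules do not make that a tolling event, so it is disregarded.
The other events in the timeline have no effect on the limitation period under the stated rules.

27 January 2023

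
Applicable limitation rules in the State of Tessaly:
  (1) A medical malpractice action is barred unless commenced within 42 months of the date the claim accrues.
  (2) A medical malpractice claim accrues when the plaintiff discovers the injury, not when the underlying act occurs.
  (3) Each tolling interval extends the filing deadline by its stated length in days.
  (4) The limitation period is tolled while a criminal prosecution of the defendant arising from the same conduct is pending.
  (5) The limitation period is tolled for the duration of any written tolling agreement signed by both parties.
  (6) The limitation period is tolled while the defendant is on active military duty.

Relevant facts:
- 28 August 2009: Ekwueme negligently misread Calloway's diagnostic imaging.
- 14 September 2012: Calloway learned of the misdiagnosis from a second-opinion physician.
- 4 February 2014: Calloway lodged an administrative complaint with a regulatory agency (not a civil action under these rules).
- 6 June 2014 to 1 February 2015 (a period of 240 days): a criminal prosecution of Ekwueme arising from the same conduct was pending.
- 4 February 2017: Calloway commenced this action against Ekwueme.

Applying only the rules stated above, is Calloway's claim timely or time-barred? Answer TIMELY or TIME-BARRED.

TIME-BARRED

The claim did not accrue until Calloway discovered the injury on 14 September 2012; the 28 August 2009 act date does not start the clock under the stated rule.
Adding the 42 months base period to 14 September 2012 gives a deadline of 14 March 2016, before any tolling.
Because the pending criminal prosecution ran from 6 June 2014 to 1 February 2015, the deadline is extended by 240 days to 9 November 2016.
The other events in the timeline have no effect on the limitation period under the stated rules.
Filing on 4 February 2017 missed the 9 November 2016 deadline — the action is time-barred.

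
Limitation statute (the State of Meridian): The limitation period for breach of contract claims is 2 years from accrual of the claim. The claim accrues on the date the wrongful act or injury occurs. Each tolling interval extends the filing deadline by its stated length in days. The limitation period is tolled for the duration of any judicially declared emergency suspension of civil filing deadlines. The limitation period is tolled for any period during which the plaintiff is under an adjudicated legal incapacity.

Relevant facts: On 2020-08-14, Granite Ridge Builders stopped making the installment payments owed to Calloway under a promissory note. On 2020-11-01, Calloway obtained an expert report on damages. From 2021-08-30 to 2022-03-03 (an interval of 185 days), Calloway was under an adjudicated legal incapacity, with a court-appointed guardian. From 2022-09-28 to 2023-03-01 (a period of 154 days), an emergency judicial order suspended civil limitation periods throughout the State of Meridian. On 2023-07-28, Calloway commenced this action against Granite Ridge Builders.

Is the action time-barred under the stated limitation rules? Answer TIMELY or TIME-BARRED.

TIME-BARRED

The limitation period began to run on 2020-08-14.
2 years from 2020-08-14 is 2022-08-14.
Because the plaintiff's legal incapacity ran from 2021-08-30 to 2022-03-03, the deadline is extended by 185 days to 2023-02-15.
Because the emergency suspension of filing deadlines ran from 2022-09-28 to 2023-03-01, the deadline is extended by 154 days to 2023-07-19.
None of the other events listed affects the running of the period under the stated rules.
Calloway filed on 2023-07-28, after the 2023-07-19 deadline, so the action is time-barred.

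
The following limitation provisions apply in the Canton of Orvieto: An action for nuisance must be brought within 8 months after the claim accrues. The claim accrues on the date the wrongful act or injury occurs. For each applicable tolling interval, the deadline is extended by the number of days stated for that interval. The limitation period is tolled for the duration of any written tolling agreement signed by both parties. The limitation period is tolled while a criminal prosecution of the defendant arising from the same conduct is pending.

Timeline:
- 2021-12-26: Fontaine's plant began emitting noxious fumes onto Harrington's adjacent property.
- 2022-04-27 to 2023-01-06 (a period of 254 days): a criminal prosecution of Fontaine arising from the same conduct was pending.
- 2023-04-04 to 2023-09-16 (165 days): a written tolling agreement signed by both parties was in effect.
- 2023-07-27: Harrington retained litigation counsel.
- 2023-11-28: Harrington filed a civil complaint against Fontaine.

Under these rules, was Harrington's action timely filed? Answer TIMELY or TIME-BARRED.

TIME-BARRED

The limitation period began to run on 2021-12-26.
The untolled deadline — 8 months after 2021-12-26 — is 2022-08-26.
The pending criminal prosecution from 2022-04-27 to 2023-01-06 tolled the period for 254 days, extending the deadline to 2023-05-07.
The written tolling agreement from 2023-04-04 to 2023-09-16 tolled the period for 165 days, extending the deadline to 2023-10-19.
Nothing else in the chronology tolls or restarts the period.
Harrington filed on 2023-11-28, after the 2023-10-19 deadline, so the action is time-barred.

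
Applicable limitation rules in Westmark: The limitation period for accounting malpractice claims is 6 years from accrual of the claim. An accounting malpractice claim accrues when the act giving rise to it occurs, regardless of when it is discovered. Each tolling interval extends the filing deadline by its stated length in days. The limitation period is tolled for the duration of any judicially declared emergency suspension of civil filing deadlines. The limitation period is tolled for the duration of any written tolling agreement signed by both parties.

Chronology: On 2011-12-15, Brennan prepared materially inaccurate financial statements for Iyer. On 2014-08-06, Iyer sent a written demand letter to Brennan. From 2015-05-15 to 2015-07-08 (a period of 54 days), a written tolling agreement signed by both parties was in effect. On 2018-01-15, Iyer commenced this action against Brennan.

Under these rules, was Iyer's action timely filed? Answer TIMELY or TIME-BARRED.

The claim accrued on 2011-12-15, the date of the act.
Adding the 6 years base period to 2011-12-15 gives a deadline of 2017-12-15, before any tolling.
The written tolling agreement from 2015-05-15 to 2015-07-08 tolled the period for 54 days, extending the deadline to 2018-02-07.
The other events in the timeline have no effect on the limitation period under the stated rules.
Iyer filed on 2018-01-15, before the 2018-02-07 deadline, so the action is timely.

TIMELY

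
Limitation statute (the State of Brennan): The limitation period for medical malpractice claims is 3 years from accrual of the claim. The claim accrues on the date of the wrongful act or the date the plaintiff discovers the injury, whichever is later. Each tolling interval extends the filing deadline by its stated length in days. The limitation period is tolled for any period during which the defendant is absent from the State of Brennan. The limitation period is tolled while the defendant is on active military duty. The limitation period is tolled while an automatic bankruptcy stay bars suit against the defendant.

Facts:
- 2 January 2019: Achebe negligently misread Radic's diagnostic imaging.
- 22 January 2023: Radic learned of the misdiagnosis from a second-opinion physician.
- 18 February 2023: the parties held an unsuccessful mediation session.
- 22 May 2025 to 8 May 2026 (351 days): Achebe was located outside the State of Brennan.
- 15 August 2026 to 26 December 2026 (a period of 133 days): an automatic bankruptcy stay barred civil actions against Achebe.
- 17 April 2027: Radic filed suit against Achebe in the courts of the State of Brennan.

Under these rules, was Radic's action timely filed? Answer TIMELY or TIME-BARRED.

Because discovery on 22 January 2023 post-dates the 2 January 2019 act, accrual under the later-of rule falls on 22 January 2023.
3 years from 22 January 2023 is 22 January 2026.
The defendant's absence from the jurisdiction from 22 May 2025 to 8 May 2026 tolled the period for 351 days, extending the deadline to 8 January 2027.
The automatic bankruptcy stay from 15 August 2026 to 26 December 2026 tolled the period for 133 days, extending the deadline to 21 May 2027.
The other events in the timeline have no effect on the limitation period under the stated rules.
Filing on 17 April 2027 beat the 21 May 2027 deadline — the action is timely.

TIMELY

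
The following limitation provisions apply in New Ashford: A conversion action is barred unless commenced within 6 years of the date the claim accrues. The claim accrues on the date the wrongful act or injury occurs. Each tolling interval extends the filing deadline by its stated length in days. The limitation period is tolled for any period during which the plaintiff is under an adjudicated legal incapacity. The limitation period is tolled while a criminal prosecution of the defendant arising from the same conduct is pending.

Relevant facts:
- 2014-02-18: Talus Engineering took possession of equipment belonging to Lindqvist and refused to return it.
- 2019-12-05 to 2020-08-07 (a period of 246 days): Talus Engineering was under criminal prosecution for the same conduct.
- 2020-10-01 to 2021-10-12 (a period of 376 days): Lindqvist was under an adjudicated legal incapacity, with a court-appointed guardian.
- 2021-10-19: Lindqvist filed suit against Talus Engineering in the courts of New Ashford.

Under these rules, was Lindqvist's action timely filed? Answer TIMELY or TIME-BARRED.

TIMELY

The limitation period began to run on 2014-02-18.
6 years from 2014-02-18 is 2020-02-18.
The period was tolled for 246 days by the pending criminal prosecution (2019-12-05 to 2020-08-07), pushing the deadline to 2020-10-21.
The period was tolled for 376 days by the plaintiff's legal incapacity (2020-10-01 to 2021-10-12), pushing the deadline to 2021-11-01.
Lindqvist filed on 2021-10-19, before the 2021-11-01 deadline, so the action is timely.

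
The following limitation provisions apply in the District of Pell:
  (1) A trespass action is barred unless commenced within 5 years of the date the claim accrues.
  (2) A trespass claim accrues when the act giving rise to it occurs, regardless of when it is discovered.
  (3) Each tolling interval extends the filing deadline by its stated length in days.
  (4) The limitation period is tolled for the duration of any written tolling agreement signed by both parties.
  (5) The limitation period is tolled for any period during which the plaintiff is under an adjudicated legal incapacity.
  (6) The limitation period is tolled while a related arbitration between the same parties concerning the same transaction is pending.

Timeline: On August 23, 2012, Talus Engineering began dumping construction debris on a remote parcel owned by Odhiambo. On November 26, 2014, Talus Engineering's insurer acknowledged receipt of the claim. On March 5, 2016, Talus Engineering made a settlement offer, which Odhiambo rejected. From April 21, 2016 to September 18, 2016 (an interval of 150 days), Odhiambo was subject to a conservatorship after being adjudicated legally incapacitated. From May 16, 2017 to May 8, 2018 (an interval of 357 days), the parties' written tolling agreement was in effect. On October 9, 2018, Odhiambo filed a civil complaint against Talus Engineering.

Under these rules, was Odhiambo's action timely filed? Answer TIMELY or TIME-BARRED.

The limitation period began to run on August 23, 2012.
The untolled deadline — 5 years after August 23, 2012 — is August 23, 2017.
Because the plaintiff's legal incapacity ran from April 21, 2016 to September 18, 2016, the deadline is extended by 150 days to January 20, 2018.
The period was tolled for 357 days by the written tolling agreement (May 16, 2017 to May 8, 2018), pushing the deadline to January 12, 2019.
None of the other events listed affects the running of the period under the stated rules.
Filing on October 9, 2018 beat the January 12, 2019 deadline — the action is timely.

TIMELY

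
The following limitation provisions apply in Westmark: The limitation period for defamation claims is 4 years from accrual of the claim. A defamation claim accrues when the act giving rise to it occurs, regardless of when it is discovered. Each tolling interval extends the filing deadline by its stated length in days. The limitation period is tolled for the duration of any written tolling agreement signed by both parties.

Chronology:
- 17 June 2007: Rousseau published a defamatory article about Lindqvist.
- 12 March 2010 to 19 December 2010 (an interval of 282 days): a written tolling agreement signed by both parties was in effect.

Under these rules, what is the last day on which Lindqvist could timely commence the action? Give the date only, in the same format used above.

25 March 2012

The limitation period began to run on 17 June 2007.
Adding the 4 years base period to 17 June 2007 gives a deadline of 17 June 2011, before any tolling.
The period was tolled for 282 days by the written tolling agreement (12 March 2010 to 19 December 2010), pushing the deadline to 25 March 2012.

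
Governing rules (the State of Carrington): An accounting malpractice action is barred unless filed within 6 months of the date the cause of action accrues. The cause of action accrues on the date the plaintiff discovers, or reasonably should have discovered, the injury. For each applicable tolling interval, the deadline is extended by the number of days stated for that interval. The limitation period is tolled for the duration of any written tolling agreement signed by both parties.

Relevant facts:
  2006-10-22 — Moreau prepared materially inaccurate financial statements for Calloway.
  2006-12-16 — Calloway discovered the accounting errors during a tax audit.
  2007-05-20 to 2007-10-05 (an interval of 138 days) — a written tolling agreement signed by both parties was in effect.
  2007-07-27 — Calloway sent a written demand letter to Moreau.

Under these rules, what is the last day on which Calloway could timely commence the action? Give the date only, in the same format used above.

Accrual is tied to discovery, so the period began on 2006-12-16 rather than on 2006-10-22 when the act occurred.
6 months from 2006-12-16 is 2007-06-16.
Because the written tolling agreement ran from 2007-05-20 to 2007-10-05, the deadline is extended by 138 days to 2007-11-01.
The other events in the timeline have no effect on the limitation period under the stated rules.

2007-11-01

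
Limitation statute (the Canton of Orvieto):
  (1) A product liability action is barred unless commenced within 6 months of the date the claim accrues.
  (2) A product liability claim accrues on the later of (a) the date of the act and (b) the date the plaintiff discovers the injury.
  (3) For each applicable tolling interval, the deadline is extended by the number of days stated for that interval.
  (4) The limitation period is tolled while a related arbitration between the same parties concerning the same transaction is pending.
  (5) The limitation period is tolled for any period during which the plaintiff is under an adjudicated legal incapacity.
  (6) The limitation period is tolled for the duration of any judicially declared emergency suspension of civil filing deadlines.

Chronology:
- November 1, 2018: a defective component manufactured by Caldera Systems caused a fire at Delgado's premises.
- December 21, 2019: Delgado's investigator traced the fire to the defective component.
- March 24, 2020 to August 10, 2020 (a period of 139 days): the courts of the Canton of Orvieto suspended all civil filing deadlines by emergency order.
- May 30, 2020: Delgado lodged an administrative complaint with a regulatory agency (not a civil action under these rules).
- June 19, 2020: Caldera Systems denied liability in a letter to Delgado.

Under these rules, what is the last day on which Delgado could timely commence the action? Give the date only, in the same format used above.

November 7, 2020

The claim accrued on December 21, 2019 — the later of the November 1, 2018 act and the December 21, 2019 discovery.
The untolled deadline — 6 months after December 21, 2019 — is June 21, 2020.
The period was tolled for 139 days by the emergency suspension of filing deadlines (March 24, 2020 to August 10, 2020), pushing the deadline to November 7, 2020.
Nothing else in the chronology tolls or restarts the period.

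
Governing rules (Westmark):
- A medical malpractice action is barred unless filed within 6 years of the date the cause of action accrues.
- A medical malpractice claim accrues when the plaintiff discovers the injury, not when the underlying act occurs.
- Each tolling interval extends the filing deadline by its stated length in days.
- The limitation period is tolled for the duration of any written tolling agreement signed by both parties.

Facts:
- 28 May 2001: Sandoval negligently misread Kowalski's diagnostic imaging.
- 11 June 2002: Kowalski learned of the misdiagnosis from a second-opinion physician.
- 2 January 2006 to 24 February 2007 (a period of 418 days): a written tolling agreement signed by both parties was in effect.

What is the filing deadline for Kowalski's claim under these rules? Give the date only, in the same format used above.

Accrual is tied to discovery, so the period began on 11 June 2002 rather than on 28 May 2001 when the act occurred.
The untolled deadline — 6 years after 11 June 2002 — is 11 June 2008.
The period was tolled for 418 days by the written tolling agreement (2 January 2006 to 24 February 2007), pushing the deadline to 3 August 2009.

3 August 2009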